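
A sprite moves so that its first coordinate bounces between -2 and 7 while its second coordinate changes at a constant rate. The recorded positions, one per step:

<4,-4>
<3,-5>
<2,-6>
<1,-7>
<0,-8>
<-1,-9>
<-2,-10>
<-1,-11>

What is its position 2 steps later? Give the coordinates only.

The first coordinate reflects between -2 and 7, moving 1 per step.
  step 8: -1 → 0
  step 9: 0 → 1
The second coordinate changes by -1 each step: at step 9 it is -13.

<1,-13>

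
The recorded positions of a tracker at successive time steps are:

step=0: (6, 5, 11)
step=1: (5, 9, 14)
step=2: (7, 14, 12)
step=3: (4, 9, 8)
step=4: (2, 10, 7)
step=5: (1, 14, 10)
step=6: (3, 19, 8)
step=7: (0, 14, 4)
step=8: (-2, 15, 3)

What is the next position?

The moves between consecutive positions are (-1, +4, +3), (+2, +5, -2), (-3, -5, -4), (-2, +1, -1), (-1, +4, +3), (+2, +5, -2), (-3, -5, -4), (-2, +1, -1); they repeat the 4-cycle [(-1, +4, +3), (+2, +5, -2), (-3, -5, -4), (-2, +1, -1)].
step 9: apply (-1, +4, +3) → (-3, 19, 6)

(-3, 19, 6)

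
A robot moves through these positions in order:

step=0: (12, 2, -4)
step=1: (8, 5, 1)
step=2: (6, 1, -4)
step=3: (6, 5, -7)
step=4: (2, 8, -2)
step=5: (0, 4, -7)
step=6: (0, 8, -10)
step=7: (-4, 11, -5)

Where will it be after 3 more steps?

Differencing gives (-4, +3, +5), (-2, -4, -5), (+0, +4, -3), (-4, +3, +5), (-2, -4, -5), (+0, +4, -3), (-4, +3, +5). This is the pattern (-4, +3, +5), (-2, -4, -5), (+0, +4, -3) repeated.
step 8: apply (-2, -4, -5) → (-6, 7, -10)
step 9: apply (+0, +4, -3) → (-6, 11, -13)
step 10: apply (-4, +3, +5) → (-10, 14, -8)

(-10, 14, -8)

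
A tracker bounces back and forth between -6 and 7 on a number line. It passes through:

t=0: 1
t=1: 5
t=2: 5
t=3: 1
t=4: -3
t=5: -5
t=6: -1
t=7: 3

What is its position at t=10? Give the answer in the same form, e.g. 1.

The value reflects between -6 and 7, moving 4 per step.
  step 8: 3 → 7
  step 9: 7 → 3
  step 10: 3 → -1

-1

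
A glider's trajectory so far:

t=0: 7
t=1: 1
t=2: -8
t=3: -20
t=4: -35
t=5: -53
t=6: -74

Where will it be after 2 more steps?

Successive displacements: -6, -9, -12, -15, -18, -21 — each changes by -3.
step 7: -74 − 24 → -98
step 8: -98 − 27 → -125

-125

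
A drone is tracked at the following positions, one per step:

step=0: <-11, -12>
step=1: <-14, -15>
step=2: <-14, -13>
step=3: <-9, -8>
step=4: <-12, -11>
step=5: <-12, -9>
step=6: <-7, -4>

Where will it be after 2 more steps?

The moves between consecutive positions are <-3, -3>, <+0, +2>, <+5, +5>, <-3, -3>, <+0, +2>, <+5, +5>; they repeat the 3-cycle [<-3, -3>, <+0, +2>, <+5, +5>].
step 7: apply <-3, -3> → <-10, -7>
step 8: apply <+0, +2> → <-10, -5>

<-10, -5>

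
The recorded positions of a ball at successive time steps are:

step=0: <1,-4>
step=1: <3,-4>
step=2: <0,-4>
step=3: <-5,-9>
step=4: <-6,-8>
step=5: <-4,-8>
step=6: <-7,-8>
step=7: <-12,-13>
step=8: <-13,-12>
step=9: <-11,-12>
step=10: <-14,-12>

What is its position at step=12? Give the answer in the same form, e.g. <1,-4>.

<-20,-16>

The moves between consecutive positions are <+2,+0>, <-3,+0>, <-5,-5>, <-1,+1>, <+2,+0>, <-3,+0>, <-5,-5>, <-1,+1>, <+2,+0>, <-3,+0>; they repeat the 4-cycle [<+2,+0>, <-3,+0>, <-5,-5>, <-1,+1>].
step 11: apply <-5,-5> → <-19,-17>
step 12: apply <-1,+1> → <-20,-16>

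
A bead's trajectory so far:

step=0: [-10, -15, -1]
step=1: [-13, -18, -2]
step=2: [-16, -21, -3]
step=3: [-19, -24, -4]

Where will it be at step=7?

[-31, -36, -8]

Constant displacement of [-3, -3, -1] per step.
step 4: [-19, -24, -4] + [-3, -3, -1] → [-22, -27, -5]
step 5: [-22, -27, -5] + [-3, -3, -1] → [-25, -30, -6]
step 6: [-25, -30, -6] + [-3, -3, -1] → [-28, -33, -7]
step 7: [-28, -33, -7] + [-3, -3, -1] → [-31, -36, -8]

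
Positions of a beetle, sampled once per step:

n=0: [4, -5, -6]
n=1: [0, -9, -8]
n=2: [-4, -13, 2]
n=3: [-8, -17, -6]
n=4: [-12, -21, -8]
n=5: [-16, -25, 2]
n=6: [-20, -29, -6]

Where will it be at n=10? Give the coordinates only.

[-36, -45, -8]

First: linear, -4 per step → -36 at step 10.
Second: linear, -4 per step → -45 at step 10.
Third: cycles through -6, -8, 2 every 3 steps. Step 10 lands at position 1 of the cycle → -8.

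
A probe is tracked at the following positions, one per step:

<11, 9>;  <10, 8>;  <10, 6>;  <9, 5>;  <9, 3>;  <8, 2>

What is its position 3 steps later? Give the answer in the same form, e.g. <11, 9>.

Step-to-step displacements: <-1, -1>, <+0, -2>, <-1, -1>, <+0, -2>, <-1, -1> — a repeating cycle of length 2.
step 6: apply <+0, -2> → <8, 0>
step 7: apply <-1, -1> → <7, -1>
step 8: apply <+0, -2> → <7, -3>

<7, -3>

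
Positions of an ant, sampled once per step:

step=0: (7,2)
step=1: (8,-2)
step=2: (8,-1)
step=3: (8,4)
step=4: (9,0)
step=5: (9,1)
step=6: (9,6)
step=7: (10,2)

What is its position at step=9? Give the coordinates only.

(10,8)

Differencing gives (+1,-4), (+0,+1), (+0,+5), (+1,-4), (+0,+1), (+0,+5), (+1,-4). This is the pattern (+1,-4), (+0,+1), (+0,+5) repeated.
step 8: apply (+0,+1) → (10,3)
step 9: apply (+0,+5) → (10,8)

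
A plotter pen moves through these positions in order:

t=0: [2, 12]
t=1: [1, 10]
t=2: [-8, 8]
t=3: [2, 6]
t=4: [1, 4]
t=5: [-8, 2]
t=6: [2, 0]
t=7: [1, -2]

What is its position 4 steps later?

The first coordinate repeats the cycle [2, 1, -8] with period 3; step 11 mod 3 = 2, giving -8.
The second coordinate changes by -2 each step, so at step 11 it is 12 + 11·(-2) = -10.

[-8, -10]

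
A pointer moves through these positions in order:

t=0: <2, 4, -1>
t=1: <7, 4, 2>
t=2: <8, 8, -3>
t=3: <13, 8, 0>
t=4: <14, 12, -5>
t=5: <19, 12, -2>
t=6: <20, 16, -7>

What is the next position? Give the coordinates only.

<25, 16, -4>

Differencing gives <+5, +0, +3>, <+1, +4, -5>, <+5, +0, +3>, <+1, +4, -5>, <+5, +0, +3>, <+1, +4, -5>. This is the pattern <+5, +0, +3>, <+1, +4, -5> repeated.
step 7: apply <+5, +0, +3> → <25, 16, -4>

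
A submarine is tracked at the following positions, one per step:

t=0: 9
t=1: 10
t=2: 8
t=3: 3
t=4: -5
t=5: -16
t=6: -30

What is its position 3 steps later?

-90

First differences are +1, -2, -5, -8, -11, -14; their common second difference is -3 (constant acceleration).
step 7: -30 − 17 → -47
step 8: -47 − 20 → -67
step 9: -67 − 23 → -90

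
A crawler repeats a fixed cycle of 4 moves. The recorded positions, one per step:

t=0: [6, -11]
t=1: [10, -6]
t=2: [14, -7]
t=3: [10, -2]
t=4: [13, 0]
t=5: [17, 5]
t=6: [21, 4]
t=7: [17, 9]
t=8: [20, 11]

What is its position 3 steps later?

[24, 20]

The moves between consecutive positions are [+4, +5], [+4, -1], [-4, +5], [+3, +2], [+4, +5], [+4, -1], [-4, +5], [+3, +2]; they repeat the 4-cycle [[+4, +5], [+4, -1], [-4, +5], [+3, +2]].
step 9: apply [+4, +5] → [24, 16]
step 10: apply [+4, -1] → [28, 15]
step 11: apply [-4, +5] → [24, 20]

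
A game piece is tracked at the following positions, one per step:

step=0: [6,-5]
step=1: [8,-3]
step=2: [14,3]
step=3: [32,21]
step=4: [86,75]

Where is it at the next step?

[248,237]

Consecutive displacements [+2,+2], [+6,+6], [+18,+18], [+54,+54] scale by a factor of 3 each step.
step 5: [86,75] + [+162,+162] → [248,237]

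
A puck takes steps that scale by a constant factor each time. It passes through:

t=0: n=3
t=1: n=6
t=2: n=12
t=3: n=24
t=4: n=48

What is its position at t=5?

Consecutive displacements +3, +6, +12, +24 scale by a factor of 2 each step.
step 5: 48 + 48 → n=96

n=96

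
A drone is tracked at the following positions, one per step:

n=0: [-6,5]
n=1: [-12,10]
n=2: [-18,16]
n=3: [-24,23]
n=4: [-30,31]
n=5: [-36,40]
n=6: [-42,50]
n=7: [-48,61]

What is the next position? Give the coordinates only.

[-54,73]

Taking differences between consecutive positions: [-6,+5], [-6,+6], [-6,+7], [-6,+8], [-6,+9], [-6,+10], [-6,+11]. These grow by [+0,+1] each step.
step 8: [-48,61] + [-6,+12] → [-54,73]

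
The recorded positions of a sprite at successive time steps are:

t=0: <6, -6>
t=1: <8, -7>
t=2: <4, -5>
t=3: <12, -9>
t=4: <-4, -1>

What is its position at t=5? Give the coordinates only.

<28, -17>

Step-to-step displacements: <+2, -1>, <-4, +2>, <+8, -4>, <-16, +8>; each is -2× the previous.
step 5: <-4, -1> + <+32, -16> → <28, -17>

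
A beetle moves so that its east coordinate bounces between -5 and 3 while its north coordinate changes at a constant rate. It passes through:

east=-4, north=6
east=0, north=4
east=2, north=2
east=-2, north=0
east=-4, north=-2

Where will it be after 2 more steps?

The east coordinate travels 4 per step and bounces off the walls at -5 and 3.
  step 5: -4 → 0
  step 6: 0 → 2
The north coordinate changes by -2 each step: at step 6 it is -6.

east=2, north=-6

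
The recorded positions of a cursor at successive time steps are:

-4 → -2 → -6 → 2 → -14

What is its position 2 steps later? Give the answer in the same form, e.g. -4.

-46

The jumps are +2, -4, +8, -16 — a geometric progression with ratio -2.
step 5: -14 + 32 → 18
step 6: 18 − 64 → -46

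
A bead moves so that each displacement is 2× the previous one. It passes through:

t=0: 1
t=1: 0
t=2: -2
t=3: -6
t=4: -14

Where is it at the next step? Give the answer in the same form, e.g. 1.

The jumps are -1, -2, -4, -8 — a geometric progression with ratio 2.
step 5: -14 − 16 → -30

-30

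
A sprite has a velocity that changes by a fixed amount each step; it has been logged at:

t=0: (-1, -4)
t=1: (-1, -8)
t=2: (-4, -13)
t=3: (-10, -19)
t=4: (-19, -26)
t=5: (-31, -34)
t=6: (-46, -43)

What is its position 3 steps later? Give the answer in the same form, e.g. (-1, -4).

(-109, -76)

Taking differences between consecutive positions: (+0, -4), (-3, -5), (-6, -6), (-9, -7), (-12, -8), (-15, -9). These grow by (-3, -1) each step.
step 7: (-46, -43) + (-18, -10) → (-64, -53)
step 8: (-64, -53) + (-21, -11) → (-85, -64)
step 9: (-85, -64) + (-24, -12) → (-109, -76)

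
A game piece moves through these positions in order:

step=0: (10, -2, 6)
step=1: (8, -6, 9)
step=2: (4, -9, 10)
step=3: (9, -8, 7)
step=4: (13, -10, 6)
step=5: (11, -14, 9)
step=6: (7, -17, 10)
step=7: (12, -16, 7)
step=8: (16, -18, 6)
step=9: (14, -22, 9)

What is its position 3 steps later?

Differencing gives (-2, -4, +3), (-4, -3, +1), (+5, +1, -3), (+4, -2, -1), (-2, -4, +3), (-4, -3, +1), (+5, +1, -3), (+4, -2, -1), (-2, -4, +3). This is the pattern (-2, -4, +3), (-4, -3, +1), (+5, +1, -3), (+4, -2, -1) repeated.
step 10: apply (-4, -3, +1) → (10, -25, 10)
step 11: apply (+5, +1, -3) → (15, -24, 7)
step 12: apply (+4, -2, -1) → (19, -26, 6)

(19, -26, 6)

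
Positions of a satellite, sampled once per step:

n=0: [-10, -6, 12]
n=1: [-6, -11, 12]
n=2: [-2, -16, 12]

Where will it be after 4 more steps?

Each step adds [+4, -5, +0] to the position.
step 3: [-2, -16, 12] + [+4, -5, +0] → [2, -21, 12]
step 4: [2, -21, 12] + [+4, -5, +0] → [6, -26, 12]
step 5: [6, -26, 12] + [+4, -5, +0] → [10, -31, 12]
step 6: [10, -31, 12] + [+4, -5, +0] → [14, -36, 12]

[14, -36, 12]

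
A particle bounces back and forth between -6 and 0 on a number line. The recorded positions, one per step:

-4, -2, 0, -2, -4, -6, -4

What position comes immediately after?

-2

The value travels 2 per step and bounces off the walls at -6 and 0.
  step 7: -4 → -2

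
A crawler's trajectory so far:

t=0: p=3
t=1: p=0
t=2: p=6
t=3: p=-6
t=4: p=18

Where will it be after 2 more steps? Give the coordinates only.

p=66

Step-to-step displacements: -3, +6, -12, +24; each is -2× the previous.
step 5: 18 − 48 → p=-30
step 6: -30 + 96 → p=66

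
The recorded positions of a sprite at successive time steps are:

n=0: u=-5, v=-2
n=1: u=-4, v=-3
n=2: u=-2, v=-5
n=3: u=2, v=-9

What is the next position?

u=10, v=-17

The jumps are (+1, -1), (+2, -2), (+4, -4) — a geometric progression with ratio 2.
step 4: u=2, v=-9 + (+8, -8) → u=10, v=-17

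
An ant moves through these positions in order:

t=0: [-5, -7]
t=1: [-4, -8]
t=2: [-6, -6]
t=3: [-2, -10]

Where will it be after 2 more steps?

[6, -18]

Step-to-step displacements: [+1, -1], [-2, +2], [+4, -4]; each is -2× the previous.
step 4: [-2, -10] + [-8, +8] → [-10, -2]
step 5: [-10, -2] + [+16, -16] → [6, -18]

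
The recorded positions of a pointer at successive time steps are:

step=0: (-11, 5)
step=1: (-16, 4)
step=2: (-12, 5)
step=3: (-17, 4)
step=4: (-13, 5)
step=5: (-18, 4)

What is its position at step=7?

(-19, 4)

The moves between consecutive positions are (-5, -1), (+4, +1), (-5, -1), (+4, +1), (-5, -1); they repeat the 2-cycle [(-5, -1), (+4, +1)].
step 6: apply (+4, +1) → (-14, 5)
step 7: apply (-5, -1) → (-19, 4)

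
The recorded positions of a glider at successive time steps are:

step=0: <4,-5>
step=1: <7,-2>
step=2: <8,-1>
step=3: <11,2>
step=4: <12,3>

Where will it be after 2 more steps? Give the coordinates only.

<16,7>

Step-to-step displacements: <+3,+3>, <+1,+1>, <+3,+3>, <+1,+1> — a repeating cycle of length 2.
step 5: apply <+3,+3> → <15,6>
step 6: apply <+1,+1> → <16,7>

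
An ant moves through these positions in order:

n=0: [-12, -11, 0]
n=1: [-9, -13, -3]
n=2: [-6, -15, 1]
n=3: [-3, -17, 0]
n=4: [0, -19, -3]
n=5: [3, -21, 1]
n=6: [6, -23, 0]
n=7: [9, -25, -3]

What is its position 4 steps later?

The first coordinate changes by +3 each step, so at step 11 it is -12 + 11·(3) = 21.
The second coordinate changes by -2 each step, so at step 11 it is -11 + 11·(-2) = -33.
The third coordinate repeats the cycle [0, -3, 1] with period 3; step 11 mod 3 = 2, giving 1.

[21, -33, 1]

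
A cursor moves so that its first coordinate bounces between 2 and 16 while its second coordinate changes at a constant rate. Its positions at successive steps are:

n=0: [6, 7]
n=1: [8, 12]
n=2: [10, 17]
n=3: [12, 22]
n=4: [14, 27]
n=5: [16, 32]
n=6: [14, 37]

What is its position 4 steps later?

[6, 57]

The first coordinate travels 2 per step and bounces off the walls at 2 and 16.
  step 7: 14 → 12
  step 8: 12 → 10
  step 9: 10 → 8
  step 10: 8 → 6
The second coordinate changes by +5 each step: at step 10 it is 57.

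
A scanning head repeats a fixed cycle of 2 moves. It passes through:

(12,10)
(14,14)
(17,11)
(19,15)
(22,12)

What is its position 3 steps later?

Differencing gives (+2,+4), (+3,-3), (+2,+4), (+3,-3). This is the pattern (+2,+4), (+3,-3) repeated.
step 5: apply (+2,+4) → (24,16)
step 6: apply (+3,-3) → (27,13)
step 7: apply (+2,+4) → (29,17)

(29,17)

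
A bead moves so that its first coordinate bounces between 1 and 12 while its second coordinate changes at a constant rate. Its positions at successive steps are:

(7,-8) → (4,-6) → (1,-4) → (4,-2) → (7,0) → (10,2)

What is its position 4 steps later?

(2,10)

The first coordinate reflects between 1 and 12, moving 3 per step.
  step 6: 10 → 11
  step 7: 11 → 8
  step 8: 8 → 5
  step 9: 5 → 2
The second coordinate changes by +2 each step: at step 9 it is 10.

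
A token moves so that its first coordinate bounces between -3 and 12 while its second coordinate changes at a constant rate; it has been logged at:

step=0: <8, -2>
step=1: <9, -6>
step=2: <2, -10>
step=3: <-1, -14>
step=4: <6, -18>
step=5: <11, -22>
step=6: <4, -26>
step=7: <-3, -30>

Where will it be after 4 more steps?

The first coordinate travels 7 per step and bounces off the walls at -3 and 12.
  step 8: -3 → 4
  step 9: 4 → 11
  step 10: 11 → 6
  step 11: 6 → -1
The second coordinate changes by -4 each step: at step 11 it is -46.

<-1, -46>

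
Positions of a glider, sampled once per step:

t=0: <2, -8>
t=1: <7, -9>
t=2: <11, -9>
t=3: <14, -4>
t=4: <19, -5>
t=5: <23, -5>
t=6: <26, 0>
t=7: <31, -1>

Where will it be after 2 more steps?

Step-to-step displacements: <+5, -1>, <+4, +0>, <+3, +5>, <+5, -1>, <+4, +0>, <+3, +5>, <+5, -1> — a repeating cycle of length 3.
step 8: apply <+4, +0> → <35, -1>
step 9: apply <+3, +5> → <38, 4>

<38, 4>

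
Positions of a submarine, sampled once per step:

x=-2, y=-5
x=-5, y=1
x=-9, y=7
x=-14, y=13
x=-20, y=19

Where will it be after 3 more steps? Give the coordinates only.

x=-44, y=37

Taking differences between consecutive positions: (-3, +6), (-4, +6), (-5, +6), (-6, +6). These grow by (-1, +0) each step.
step 5: x=-20, y=19 + (-7, +6) → x=-27, y=25
step 6: x=-27, y=25 + (-8, +6) → x=-35, y=31
step 7: x=-35, y=31 + (-9, +6) → x=-44, y=37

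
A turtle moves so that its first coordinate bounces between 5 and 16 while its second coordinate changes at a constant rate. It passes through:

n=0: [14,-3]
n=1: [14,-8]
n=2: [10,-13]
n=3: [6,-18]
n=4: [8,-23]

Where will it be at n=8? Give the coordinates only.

[8,-43]

The first coordinate travels 4 per step and bounces off the walls at 5 and 16.
  step 5: 8 → 12
  step 6: 12 → 16
  step 7: 16 → 12
  step 8: 12 → 8
The second coordinate changes by -5 each step: at step 8 it is -43.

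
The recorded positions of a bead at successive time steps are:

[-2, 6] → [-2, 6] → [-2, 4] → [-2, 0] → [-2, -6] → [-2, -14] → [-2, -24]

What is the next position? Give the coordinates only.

[-2, -36]

Successive displacements: [+0, +0], [+0, -2], [+0, -4], [+0, -6], [+0, -8], [+0, -10] — each changes by [+0, -2].
step 7: [-2, -24] + [+0, -12] → [-2, -36]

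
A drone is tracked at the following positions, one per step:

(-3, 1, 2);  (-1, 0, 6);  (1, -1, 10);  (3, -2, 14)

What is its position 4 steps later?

The position changes by (+2, -1, +4) every step.
step 4: (3, -2, 14) + (+2, -1, +4) → (5, -3, 18)
step 5: (5, -3, 18) + (+2, -1, +4) → (7, -4, 22)
step 6: (7, -4, 22) + (+2, -1, +4) → (9, -5, 26)
step 7: (9, -5, 26) + (+2, -1, +4) → (11, -6, 30)

(11, -6, 30)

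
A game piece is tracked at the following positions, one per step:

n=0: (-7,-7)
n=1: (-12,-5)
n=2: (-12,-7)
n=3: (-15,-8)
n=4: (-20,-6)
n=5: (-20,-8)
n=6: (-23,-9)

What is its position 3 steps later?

(-31,-10)

Differencing gives (-5,+2), (+0,-2), (-3,-1), (-5,+2), (+0,-2), (-3,-1). This is the pattern (-5,+2), (+0,-2), (-3,-1) repeated.
step 7: apply (-5,+2) → (-28,-7)
step 8: apply (+0,-2) → (-28,-9)
step 9: apply (-3,-1) → (-31,-10)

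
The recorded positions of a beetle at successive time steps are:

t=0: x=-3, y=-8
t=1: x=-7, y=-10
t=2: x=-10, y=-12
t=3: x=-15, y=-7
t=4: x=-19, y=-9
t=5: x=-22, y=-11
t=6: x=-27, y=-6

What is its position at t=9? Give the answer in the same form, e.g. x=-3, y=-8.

Differencing gives (-4, -2), (-3, -2), (-5, +5), (-4, -2), (-3, -2), (-5, +5). This is the pattern (-4, -2), (-3, -2), (-5, +5) repeated.
step 7: apply (-4, -2) → x=-31, y=-8
step 8: apply (-3, -2) → x=-34, y=-10
step 9: apply (-5, +5) → x=-39, y=-5

x=-39, y=-5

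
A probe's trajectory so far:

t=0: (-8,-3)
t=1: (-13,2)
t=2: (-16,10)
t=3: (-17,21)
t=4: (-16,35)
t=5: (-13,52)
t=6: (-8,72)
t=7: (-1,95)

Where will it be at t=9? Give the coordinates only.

First differences are (-5,+5), (-3,+8), (-1,+11), (+1,+14), (+3,+17), (+5,+20), (+7,+23); their common second difference is (+2,+3) (constant acceleration).
step 8: (-1,95) + (+9,+26) → (8,121)
step 9: (8,121) + (+11,+29) → (19,150)

(19,150)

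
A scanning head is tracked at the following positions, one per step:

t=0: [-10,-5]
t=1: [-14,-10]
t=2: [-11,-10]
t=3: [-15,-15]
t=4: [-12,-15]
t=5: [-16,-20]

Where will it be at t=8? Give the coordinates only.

Differencing gives [-4,-5], [+3,+0], [-4,-5], [+3,+0], [-4,-5]. This is the pattern [-4,-5], [+3,+0] repeated.
step 6: apply [+3,+0] → [-13,-20]
step 7: apply [-4,-5] → [-17,-25]
step 8: apply [+3,+0] → [-14,-25]

[-14,-25]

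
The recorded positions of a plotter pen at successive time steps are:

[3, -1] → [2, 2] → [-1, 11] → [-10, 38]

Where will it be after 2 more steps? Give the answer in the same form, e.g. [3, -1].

[-118, 362]

Step-to-step displacements: [-1, +3], [-3, +9], [-9, +27]; each is 3× the previous.
step 4: [-10, 38] + [-27, +81] → [-37, 119]
step 5: [-37, 119] + [-81, +243] → [-118, 362]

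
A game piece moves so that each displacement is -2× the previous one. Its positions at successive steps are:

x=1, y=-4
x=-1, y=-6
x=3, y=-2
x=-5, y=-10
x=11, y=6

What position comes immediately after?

Step-to-step displacements: (-2,-2), (+4,+4), (-8,-8), (+16,+16); each is -2× the previous.
step 5: x=11, y=6 + (-32,-32) → x=-21, y=-26

x=-21, y=-26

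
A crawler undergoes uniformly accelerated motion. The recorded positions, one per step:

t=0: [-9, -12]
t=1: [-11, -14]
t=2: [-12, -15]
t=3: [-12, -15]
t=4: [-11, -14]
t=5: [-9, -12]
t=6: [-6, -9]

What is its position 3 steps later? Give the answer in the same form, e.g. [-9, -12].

[9, 6]

Successive displacements: [-2, -2], [-1, -1], [+0, +0], [+1, +1], [+2, +2], [+3, +3] — each changes by [+1, +1].
step 7: [-6, -9] + [+4, +4] → [-2, -5]
step 8: [-2, -5] + [+5, +5] → [3, 0]
step 9: [3, 0] + [+6, +6] → [9, 6]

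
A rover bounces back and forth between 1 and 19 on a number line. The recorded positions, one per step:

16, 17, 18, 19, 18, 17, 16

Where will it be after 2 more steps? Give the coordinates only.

14

The value travels 1 per step and bounces off the walls at 1 and 19.
  step 7: 16 → 15
  step 8: 15 → 14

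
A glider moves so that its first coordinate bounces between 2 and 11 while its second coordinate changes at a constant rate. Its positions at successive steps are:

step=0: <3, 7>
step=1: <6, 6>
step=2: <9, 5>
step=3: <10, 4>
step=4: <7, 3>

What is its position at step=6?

<3, 1>

The first coordinate travels 3 per step and bounces off the walls at 2 and 11.
  step 5: 7 → 4
  step 6: 4 → 3
The second coordinate changes by -1 each step: at step 6 it is 1.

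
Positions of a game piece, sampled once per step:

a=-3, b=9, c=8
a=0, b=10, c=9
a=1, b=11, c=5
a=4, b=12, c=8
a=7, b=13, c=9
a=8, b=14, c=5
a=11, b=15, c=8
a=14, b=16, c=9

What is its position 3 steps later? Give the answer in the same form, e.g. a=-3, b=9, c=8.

Differencing gives (+3,+1,+1), (+1,+1,-4), (+3,+1,+3), (+3,+1,+1), (+1,+1,-4), (+3,+1,+3), (+3,+1,+1). This is the pattern (+3,+1,+1), (+1,+1,-4), (+3,+1,+3) repeated.
step 8: apply (+1,+1,-4) → a=15, b=17, c=5
step 9: apply (+3,+1,+3) → a=18, b=18, c=8
step 10: apply (+3,+1,+1) → a=21, b=19, c=9

a=21, b=19, c=9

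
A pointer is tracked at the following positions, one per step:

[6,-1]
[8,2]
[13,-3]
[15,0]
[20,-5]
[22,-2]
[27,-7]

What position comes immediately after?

The moves between consecutive positions are [+2,+3], [+5,-5], [+2,+3], [+5,-5], [+2,+3], [+5,-5]; they repeat the 2-cycle [[+2,+3], [+5,-5]].
step 7: apply [+2,+3] → [29,-4]

[29,-4]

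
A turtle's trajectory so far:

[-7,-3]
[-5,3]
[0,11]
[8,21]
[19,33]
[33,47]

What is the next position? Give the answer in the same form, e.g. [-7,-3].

Taking differences between consecutive positions: [+2,+6], [+5,+8], [+8,+10], [+11,+12], [+14,+14]. These grow by [+3,+2] each step.
step 6: [33,47] + [+17,+16] → [50,63]

[50,63]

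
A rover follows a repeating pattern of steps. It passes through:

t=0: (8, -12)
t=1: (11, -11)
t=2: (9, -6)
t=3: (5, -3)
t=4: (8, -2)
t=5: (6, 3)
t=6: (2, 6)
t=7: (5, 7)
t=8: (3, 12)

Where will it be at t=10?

The moves between consecutive positions are (+3, +1), (-2, +5), (-4, +3), (+3, +1), (-2, +5), (-4, +3), (+3, +1), (-2, +5); they repeat the 3-cycle [(+3, +1), (-2, +5), (-4, +3)].
step 9: apply (-4, +3) → (-1, 15)
step 10: apply (+3, +1) → (2, 16)

(2, 16)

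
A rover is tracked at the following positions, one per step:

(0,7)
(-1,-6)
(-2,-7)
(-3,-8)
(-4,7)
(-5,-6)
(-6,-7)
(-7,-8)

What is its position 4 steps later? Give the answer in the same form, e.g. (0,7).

(-11,-8)

The first coordinate changes by -1 each step, so at step 11 it is 0 + 11·(-1) = -11.
The second coordinate repeats the cycle [7, -6, -7, -8] with period 4; step 11 mod 4 = 3, giving -8.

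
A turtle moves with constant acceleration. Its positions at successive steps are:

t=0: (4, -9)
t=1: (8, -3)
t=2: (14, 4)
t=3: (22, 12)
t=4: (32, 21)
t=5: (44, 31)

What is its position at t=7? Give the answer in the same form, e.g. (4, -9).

(74, 54)

First differences are (+4, +6), (+6, +7), (+8, +8), (+10, +9), (+12, +10); their common second difference is (+2, +1) (constant acceleration).
step 6: (44, 31) + (+14, +11) → (58, 42)
step 7: (58, 42) + (+16, +12) → (74, 54)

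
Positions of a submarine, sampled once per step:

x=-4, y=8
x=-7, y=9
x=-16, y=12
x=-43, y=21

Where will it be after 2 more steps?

x=-367, y=129

Step-to-step displacements: (-3,+1), (-9,+3), (-27,+9); each is 3× the previous.
step 4: x=-43, y=21 + (-81,+27) → x=-124, y=48
step 5: x=-124, y=48 + (-243,+81) → x=-367, y=129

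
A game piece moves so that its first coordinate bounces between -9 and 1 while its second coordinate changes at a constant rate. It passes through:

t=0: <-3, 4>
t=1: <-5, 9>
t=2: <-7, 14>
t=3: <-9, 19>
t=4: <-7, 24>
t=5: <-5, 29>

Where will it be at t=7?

<-1, 39>

The first coordinate travels 2 per step and bounces off the walls at -9 and 1.
  step 6: -5 → -3
  step 7: -3 → -1
The second coordinate changes by +5 each step: at step 7 it is 39.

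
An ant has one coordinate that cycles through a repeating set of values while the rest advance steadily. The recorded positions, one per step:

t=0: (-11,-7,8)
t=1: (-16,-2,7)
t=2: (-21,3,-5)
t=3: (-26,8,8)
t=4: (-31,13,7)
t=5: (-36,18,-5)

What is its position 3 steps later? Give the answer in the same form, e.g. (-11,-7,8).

(-51,33,-5)

First: linear, -5 per step → -51 at step 8.
Second: linear, +5 per step → 33 at step 8.
Third: cycles through 8, 7, -5 every 3 steps. Step 8 lands at position 2 of the cycle → -5.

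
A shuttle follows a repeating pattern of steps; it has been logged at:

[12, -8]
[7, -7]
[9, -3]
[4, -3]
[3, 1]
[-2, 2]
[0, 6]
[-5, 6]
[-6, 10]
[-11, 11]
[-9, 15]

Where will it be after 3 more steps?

Step-to-step displacements: [-5, +1], [+2, +4], [-5, +0], [-1, +4], [-5, +1], [+2, +4], [-5, +0], [-1, +4], [-5, +1], [+2, +4] — a repeating cycle of length 4.
step 11: apply [-5, +0] → [-14, 15]
step 12: apply [-1, +4] → [-15, 19]
step 13: apply [-5, +1] → [-20, 20]

[-20, 20]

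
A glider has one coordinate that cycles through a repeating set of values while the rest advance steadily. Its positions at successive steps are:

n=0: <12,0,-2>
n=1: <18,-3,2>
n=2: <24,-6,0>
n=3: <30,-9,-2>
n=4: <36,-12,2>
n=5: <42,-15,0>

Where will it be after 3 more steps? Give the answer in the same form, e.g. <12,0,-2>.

<60,-24,0>

First: linear, +6 per step → 60 at step 8.
Second: linear, -3 per step → -24 at step 8.
Third: cycles through -2, 2, 0 every 3 steps. Step 8 lands at position 2 of the cycle → 0.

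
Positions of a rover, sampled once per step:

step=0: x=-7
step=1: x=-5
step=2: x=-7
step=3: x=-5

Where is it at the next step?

x=-7

Step-to-step displacements: +2, -2, +2; each is -1× the previous.
step 4: -5 − 2 → x=-7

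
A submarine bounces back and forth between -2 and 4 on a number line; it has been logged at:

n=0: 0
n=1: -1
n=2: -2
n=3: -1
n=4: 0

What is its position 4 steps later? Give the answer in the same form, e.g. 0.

The value reflects between -2 and 4, moving 1 per step.
  step 5: 0 → 1
  step 6: 1 → 2
  step 7: 2 → 3
  step 8: 3 → 4

4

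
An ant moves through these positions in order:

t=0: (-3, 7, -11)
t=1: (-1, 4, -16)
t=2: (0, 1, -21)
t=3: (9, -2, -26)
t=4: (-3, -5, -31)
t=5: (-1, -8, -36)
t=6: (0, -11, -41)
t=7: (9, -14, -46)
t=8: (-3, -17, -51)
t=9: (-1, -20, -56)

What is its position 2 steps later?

The first coordinate repeats the cycle [-3, -1, 0, 9] with period 4; step 11 mod 4 = 3, giving 9.
The second coordinate changes by -3 each step, so at step 11 it is 7 + 11·(-3) = -26.
The third coordinate changes by -5 each step, so at step 11 it is -11 + 11·(-5) = -66.

(9, -26, -66)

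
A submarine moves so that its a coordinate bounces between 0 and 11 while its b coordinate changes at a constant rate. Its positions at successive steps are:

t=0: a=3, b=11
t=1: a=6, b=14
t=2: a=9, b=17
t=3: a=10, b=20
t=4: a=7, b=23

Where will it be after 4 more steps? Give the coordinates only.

The a coordinate reflects between 0 and 11, moving 3 per step.
  step 5: 7 → 4
  step 6: 4 → 1
  step 7: 1 → 2
  step 8: 2 → 5
The b coordinate changes by +3 each step: at step 8 it is 35.

a=5, b=35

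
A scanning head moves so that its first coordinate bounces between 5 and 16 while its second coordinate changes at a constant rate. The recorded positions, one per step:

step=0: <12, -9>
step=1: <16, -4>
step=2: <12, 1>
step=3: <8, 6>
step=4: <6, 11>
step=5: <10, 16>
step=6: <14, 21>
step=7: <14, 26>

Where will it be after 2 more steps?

<6, 36>

The first coordinate reflects between 5 and 16, moving 4 per step.
  step 8: 14 → 10
  step 9: 10 → 6
The second coordinate changes by +5 each step: at step 9 it is 36.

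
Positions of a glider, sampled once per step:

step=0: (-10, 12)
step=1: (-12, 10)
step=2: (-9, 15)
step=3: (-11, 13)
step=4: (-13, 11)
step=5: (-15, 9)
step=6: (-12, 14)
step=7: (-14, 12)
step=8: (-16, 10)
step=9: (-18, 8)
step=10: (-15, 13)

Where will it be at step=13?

The moves between consecutive positions are (-2, -2), (+3, +5), (-2, -2), (-2, -2), (-2, -2), (+3, +5), (-2, -2), (-2, -2), (-2, -2), (+3, +5); they repeat the 4-cycle [(-2, -2), (+3, +5), (-2, -2), (-2, -2)].
step 11: apply (-2, -2) → (-17, 11)
step 12: apply (-2, -2) → (-19, 9)
step 13: apply (-2, -2) → (-21, 7)

(-21, 7)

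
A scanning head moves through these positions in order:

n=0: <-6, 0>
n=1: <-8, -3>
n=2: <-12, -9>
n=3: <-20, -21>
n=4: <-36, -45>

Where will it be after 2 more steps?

The jumps are <-2, -3>, <-4, -6>, <-8, -12>, <-16, -24> — a geometric progression with ratio 2.
step 5: <-36, -45> + <-32, -48> → <-68, -93>
step 6: <-68, -93> + <-64, -96> → <-132, -189>

<-132, -189>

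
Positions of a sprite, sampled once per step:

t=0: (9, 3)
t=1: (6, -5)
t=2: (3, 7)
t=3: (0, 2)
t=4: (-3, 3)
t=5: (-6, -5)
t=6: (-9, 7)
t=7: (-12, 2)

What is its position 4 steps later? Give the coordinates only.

The first coordinate changes by -3 each step, so at step 11 it is 9 + 11·(-3) = -24.
The second coordinate repeats the cycle [3, -5, 7, 2] with period 4; step 11 mod 4 = 3, giving 2.

(-24, 2)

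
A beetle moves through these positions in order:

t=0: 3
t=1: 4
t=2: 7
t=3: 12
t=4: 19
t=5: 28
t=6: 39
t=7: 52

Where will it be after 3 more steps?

103

First differences are +1, +3, +5, +7, +9, +11, +13; their common second difference is +2 (constant acceleration).
step 8: 52 + 15 → 67
step 9: 67 + 17 → 84
step 10: 84 + 19 → 103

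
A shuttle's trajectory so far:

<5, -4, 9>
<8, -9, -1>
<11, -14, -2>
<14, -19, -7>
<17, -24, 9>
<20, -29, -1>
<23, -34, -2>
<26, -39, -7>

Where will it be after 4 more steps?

The first coordinate changes by +3 each step, so at step 11 it is 5 + 11·(3) = 38.
The second coordinate changes by -5 each step, so at step 11 it is -4 + 11·(-5) = -59.
The third coordinate repeats the cycle [9, -1, -2, -7] with period 4; step 11 mod 4 = 3, giving -7.

<38, -59, -7>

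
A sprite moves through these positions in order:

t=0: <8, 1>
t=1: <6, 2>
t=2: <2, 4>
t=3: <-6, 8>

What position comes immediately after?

<-22, 16>

Consecutive displacements <-2, +1>, <-4, +2>, <-8, +4> scale by a factor of 2 each step.
step 4: <-6, 8> + <-16, +8> → <-22, 16>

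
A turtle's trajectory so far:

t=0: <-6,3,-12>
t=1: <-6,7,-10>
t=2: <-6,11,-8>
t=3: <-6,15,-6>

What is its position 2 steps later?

The position changes by <+0,+4,+2> every step.
step 4: <-6,15,-6> + <+0,+4,+2> → <-6,19,-4>
step 5: <-6,19,-4> + <+0,+4,+2> → <-6,23,-2>

<-6,23,-2>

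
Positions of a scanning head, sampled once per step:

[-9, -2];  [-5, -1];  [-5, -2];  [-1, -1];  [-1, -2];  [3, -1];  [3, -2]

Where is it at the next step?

[7, -1]

The moves between consecutive positions are [+4, +1], [+0, -1], [+4, +1], [+0, -1], [+4, +1], [+0, -1]; they repeat the 2-cycle [[+4, +1], [+0, -1]].
step 7: apply [+4, +1] → [7, -1]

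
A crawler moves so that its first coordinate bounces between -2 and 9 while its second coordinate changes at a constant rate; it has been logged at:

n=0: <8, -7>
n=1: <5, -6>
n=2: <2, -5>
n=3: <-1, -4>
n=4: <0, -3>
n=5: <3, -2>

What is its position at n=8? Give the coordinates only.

<6, 1>

The first coordinate reflects between -2 and 9, moving 3 per step.
  step 6: 3 → 6
  step 7: 6 → 9
  step 8: 9 → 6
The second coordinate changes by +1 each step: at step 8 it is 1.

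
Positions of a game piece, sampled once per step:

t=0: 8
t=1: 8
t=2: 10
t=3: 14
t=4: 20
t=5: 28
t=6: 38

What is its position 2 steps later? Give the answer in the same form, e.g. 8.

First differences are +0, +2, +4, +6, +8, +10; their common second difference is +2 (constant acceleration).
step 7: 38 + 12 → 50
step 8: 50 + 14 → 64

64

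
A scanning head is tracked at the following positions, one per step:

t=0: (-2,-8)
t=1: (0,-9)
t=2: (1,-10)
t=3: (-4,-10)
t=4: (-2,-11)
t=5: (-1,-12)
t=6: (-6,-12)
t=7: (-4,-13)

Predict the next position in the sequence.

(-3,-14)

Differencing gives (+2,-1), (+1,-1), (-5,+0), (+2,-1), (+1,-1), (-5,+0), (+2,-1). This is the pattern (+2,-1), (+1,-1), (-5,+0) repeated.
step 8: apply (+1,-1) → (-3,-14)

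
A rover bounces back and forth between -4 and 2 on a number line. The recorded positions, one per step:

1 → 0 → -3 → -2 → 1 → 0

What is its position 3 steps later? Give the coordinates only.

1

The value travels 3 per step and bounces off the walls at -4 and 2.
  step 6: 0 → -3
  step 7: -3 → -2
  step 8: -2 → 1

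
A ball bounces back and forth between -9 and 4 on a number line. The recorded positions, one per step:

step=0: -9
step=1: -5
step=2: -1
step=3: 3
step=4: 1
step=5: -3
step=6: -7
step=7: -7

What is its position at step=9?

The value reflects between -9 and 4, moving 4 per step.
  step 8: -7 → -3
  step 9: -3 → 1

1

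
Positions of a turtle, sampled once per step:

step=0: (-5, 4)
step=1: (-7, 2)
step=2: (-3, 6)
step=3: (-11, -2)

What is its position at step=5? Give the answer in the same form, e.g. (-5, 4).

(-27, -18)

The jumps are (-2, -2), (+4, +4), (-8, -8) — a geometric progression with ratio -2.
step 4: (-11, -2) + (+16, +16) → (5, 14)
step 5: (5, 14) + (-32, -32) → (-27, -18)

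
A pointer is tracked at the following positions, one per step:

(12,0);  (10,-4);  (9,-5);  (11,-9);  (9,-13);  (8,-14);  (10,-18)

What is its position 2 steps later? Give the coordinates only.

Step-to-step displacements: (-2,-4), (-1,-1), (+2,-4), (-2,-4), (-1,-1), (+2,-4) — a repeating cycle of length 3.
step 7: apply (-2,-4) → (8,-22)
step 8: apply (-1,-1) → (7,-23)

(7,-23)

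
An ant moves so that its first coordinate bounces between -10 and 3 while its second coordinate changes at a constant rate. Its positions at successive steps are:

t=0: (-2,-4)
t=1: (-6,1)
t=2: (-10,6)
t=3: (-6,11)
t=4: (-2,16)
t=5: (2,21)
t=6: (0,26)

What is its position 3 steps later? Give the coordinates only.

The first coordinate reflects between -10 and 3, moving 4 per step.
  step 7: 0 → -4
  step 8: -4 → -8
  step 9: -8 → -8
The second coordinate changes by +5 each step: at step 9 it is 41.

(-8,41)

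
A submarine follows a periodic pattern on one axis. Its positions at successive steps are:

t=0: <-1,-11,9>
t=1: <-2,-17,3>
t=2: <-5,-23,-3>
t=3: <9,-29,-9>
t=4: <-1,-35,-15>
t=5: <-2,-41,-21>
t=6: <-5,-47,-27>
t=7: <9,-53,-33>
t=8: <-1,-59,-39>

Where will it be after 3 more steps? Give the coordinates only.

<9,-77,-57>

First: cycles through -1, -2, -5, 9 every 4 steps. Step 11 lands at position 3 of the cycle → 9.
Second: linear, -6 per step → -77 at step 11.
Third: linear, -6 per step → -57 at step 11.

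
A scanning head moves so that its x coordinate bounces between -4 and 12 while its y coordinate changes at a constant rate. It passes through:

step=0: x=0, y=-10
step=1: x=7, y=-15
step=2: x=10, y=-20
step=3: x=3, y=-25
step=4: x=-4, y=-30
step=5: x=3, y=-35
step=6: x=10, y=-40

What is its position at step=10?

The x coordinate reflects between -4 and 12, moving 7 per step.
  step 7: 10 → 7
  step 8: 7 → 0
  step 9: 0 → -1
  step 10: -1 → 6
The y coordinate changes by -5 each step: at step 10 it is -60.

x=6, y=-60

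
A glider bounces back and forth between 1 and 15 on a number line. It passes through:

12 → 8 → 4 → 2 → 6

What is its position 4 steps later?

8

The value reflects between 1 and 15, moving 4 per step.
  step 5: 6 → 10
  step 6: 10 → 14
  step 7: 14 → 12
  step 8: 12 → 8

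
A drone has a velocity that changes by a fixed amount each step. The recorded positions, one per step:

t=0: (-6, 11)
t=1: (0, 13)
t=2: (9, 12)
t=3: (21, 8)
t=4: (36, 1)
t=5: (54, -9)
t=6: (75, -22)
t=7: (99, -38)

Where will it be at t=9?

(156, -79)

First differences are (+6, +2), (+9, -1), (+12, -4), (+15, -7), (+18, -10), (+21, -13), (+24, -16); their common second difference is (+3, -3) (constant acceleration).
step 8: (99, -38) + (+27, -19) → (126, -57)
step 9: (126, -57) + (+30, -22) → (156, -79)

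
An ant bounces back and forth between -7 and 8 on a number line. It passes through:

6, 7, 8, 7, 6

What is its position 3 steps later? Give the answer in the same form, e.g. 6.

The value reflects between -7 and 8, moving 1 per step.
  step 5: 6 → 5
  step 6: 5 → 4
  step 7: 4 → 3

3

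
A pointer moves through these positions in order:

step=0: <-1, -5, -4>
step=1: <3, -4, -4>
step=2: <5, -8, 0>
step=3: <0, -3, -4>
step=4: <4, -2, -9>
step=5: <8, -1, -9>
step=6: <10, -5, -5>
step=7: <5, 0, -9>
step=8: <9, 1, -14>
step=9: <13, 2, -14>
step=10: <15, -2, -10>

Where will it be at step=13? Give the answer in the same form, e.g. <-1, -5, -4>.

<18, 5, -19>

The moves between consecutive positions are <+4, +1, +0>, <+2, -4, +4>, <-5, +5, -4>, <+4, +1, -5>, <+4, +1, +0>, <+2, -4, +4>, <-5, +5, -4>, <+4, +1, -5>, <+4, +1, +0>, <+2, -4, +4>; they repeat the 4-cycle [<+4, +1, +0>, <+2, -4, +4>, <-5, +5, -4>, <+4, +1, -5>].
step 11: apply <-5, +5, -4> → <10, 3, -14>
step 12: apply <+4, +1, -5> → <14, 4, -19>
step 13: apply <+4, +1, +0> → <18, 5, -19>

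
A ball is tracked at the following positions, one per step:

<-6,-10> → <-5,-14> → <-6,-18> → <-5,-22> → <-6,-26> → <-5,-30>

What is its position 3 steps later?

<-6,-42>

The first coordinate repeats the cycle [-6, -5] with period 2; step 8 mod 2 = 0, giving -6.
The second coordinate changes by -4 each step, so at step 8 it is -10 + 8·(-4) = -42.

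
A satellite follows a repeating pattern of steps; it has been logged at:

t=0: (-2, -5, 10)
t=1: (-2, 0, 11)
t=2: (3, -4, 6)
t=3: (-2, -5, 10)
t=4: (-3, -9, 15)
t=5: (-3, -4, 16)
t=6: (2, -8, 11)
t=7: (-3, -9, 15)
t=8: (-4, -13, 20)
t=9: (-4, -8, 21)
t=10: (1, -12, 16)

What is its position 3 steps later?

(-5, -12, 26)

The moves between consecutive positions are (+0, +5, +1), (+5, -4, -5), (-5, -1, +4), (-1, -4, +5), (+0, +5, +1), (+5, -4, -5), (-5, -1, +4), (-1, -4, +5), (+0, +5, +1), (+5, -4, -5); they repeat the 4-cycle [(+0, +5, +1), (+5, -4, -5), (-5, -1, +4), (-1, -4, +5)].
step 11: apply (-5, -1, +4) → (-4, -13, 20)
step 12: apply (-1, -4, +5) → (-5, -17, 25)
step 13: apply (+0, +5, +1) → (-5, -12, 26)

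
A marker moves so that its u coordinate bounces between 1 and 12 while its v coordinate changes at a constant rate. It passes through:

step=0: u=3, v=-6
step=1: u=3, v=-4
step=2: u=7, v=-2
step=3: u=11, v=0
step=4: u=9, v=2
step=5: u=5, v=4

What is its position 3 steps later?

u=9, v=10

The u coordinate travels 4 per step and bounces off the walls at 1 and 12.
  step 6: 5 → 1
  step 7: 1 → 5
  step 8: 5 → 9
The v coordinate changes by +2 each step: at step 8 it is 10.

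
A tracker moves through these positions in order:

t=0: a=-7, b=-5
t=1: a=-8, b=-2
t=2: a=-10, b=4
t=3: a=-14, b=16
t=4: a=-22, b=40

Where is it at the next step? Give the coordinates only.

a=-38, b=88

Step-to-step displacements: (-1, +3), (-2, +6), (-4, +12), (-8, +24); each is 2× the previous.
step 5: a=-22, b=40 + (-16, +48) → a=-38, b=88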